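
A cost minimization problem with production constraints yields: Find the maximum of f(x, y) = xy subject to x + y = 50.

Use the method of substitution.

Substitute y = 50 - x into f(x,y) = xy:
g(x) = x(50 - x) = 50x - x^2
g'(x) = 50 - 2x = 0  =>  x = 25
y = 50 - 25 = 25
Maximum value = 25 * 25 = 625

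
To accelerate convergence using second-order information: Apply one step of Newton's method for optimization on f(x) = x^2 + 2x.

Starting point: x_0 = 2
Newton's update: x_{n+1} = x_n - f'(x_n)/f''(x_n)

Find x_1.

f(x) = x^2 + 2x
f'(x) = 2x + (2), f''(x) = 2
Newton step: x_1 = x_0 - f'(x_0)/f''(x_0)
f'(2) = 6
x_1 = 2 - 6/2 = -1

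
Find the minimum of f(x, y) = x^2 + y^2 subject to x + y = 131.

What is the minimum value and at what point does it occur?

Substitute y = 131 - x into f(x,y) = x^2 + y^2:
g(x) = x^2 + (131 - x)^2 = 2x^2 - 262x + 17161
g'(x) = 4x - 262 = 0  =>  x = 131/2
y = 131 - 131/2 = 131/2
Minimum value = (131/2)^2 + (131/2)^2 = 17161/2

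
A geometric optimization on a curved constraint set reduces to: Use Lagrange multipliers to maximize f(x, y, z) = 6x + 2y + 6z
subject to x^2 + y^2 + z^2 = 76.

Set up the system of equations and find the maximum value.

Lagrange conditions: 6 = 2*lambda*x, 2 = 2*lambda*y, 6 = 2*lambda*z
So x:6 = y:2 = z:6, i.e. x = 6t, y = 2t, z = 6t
Constraint: t^2*(6^2 + 2^2 + 6^2) = 76
  t^2 * 76 = 76  =>  t = sqrt(1)
Maximum = 6*6t + 2*2t + 6*6t = 76*sqrt(1) = 76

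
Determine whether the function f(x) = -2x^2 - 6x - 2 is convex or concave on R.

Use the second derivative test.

f(x) = -2x^2 - 6x - 2
f'(x) = -4x - 6
f''(x) = -4
Since f''(x) = -4 < 0 for all x, f is concave on R.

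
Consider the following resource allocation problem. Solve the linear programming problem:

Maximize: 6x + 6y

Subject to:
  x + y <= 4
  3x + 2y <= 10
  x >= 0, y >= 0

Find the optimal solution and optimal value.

Feasible vertices: (0, 0), (0, 4), (2, 2), (10/3, 0)
Objective 6x + 6y at each:
  (0, 0): 0
  (0, 4): 24
  (2, 2): 24
  (10/3, 0): 20
Maximum is 24 at (0, 4).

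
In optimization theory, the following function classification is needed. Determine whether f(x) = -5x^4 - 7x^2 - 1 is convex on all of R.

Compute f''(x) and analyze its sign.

f(x) = -5x^4 - 7x^2 - 1
f'(x) = -20x^3 + -14x
f''(x) = -60x^2 + -14
f''(x) = -60x^2 + -14 <= -14 < 0 for all x
Therefore, f is concave on R.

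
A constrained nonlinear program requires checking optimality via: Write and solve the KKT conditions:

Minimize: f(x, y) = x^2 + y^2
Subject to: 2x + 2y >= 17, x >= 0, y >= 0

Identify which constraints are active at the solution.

KKT conditions for min x^2 + y^2 s.t. 2x + 2y >= 17, x >= 0, y >= 0:
Stationarity: 2x = mu*2 + mu_x, 2y = mu*2 + mu_y, with mu, mu_x, mu_y >= 0
Complementary slackness: mu*(2x + 2y - 17) = 0, mu_x*x = 0, mu_y*y = 0
(0, 0) is infeasible (2*0 + 2*0 < 17), so if mu = 0 stationarity would force x = mu_x/2 >= 0, y = mu_y/2 >= 0 with mu_x*x = mu_y*y = 0, i.e. x = y = 0: contradiction. Hence mu > 0 and 2x + 2y = 17 is active.
Try x > 0, y > 0 (so mu_x = mu_y = 0): x = 2*mu/2, y = 2*mu/2
Substitute: 2*(2*mu/2) + 2*(2*mu/2) = 17
  mu*8/2 = 17 => mu = 17/4
x* = 17/4 > 0, y* = 17/4 > 0, consistent with mu_x = mu_y = 0.
f is convex and the constraints are linear, so this KKT point is the global minimum.
f* = 289/8
Active constraints: 2x + 2y >= 17 (holds with equality, mu = 17/4 > 0); x >= 0 and y >= 0 are inactive (mu_x = mu_y = 0).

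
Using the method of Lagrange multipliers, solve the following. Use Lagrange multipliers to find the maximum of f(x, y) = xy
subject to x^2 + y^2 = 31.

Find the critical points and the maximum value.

Lagrange conditions: y = 2*lambda*x and x = 2*lambda*y
If x = 0 then y = 0, violating the constraint, so x, y != 0.
Dividing: y/x = x/y => x^2 = y^2 => y = x or y = -x
Constraint: 2x^2 = 31 => x^2 = 31/2 => x = +/-sqrt(31/2)
Critical points: (sqrt(31/2), sqrt(31/2)), (-sqrt(31/2), -sqrt(31/2)), (sqrt(31/2), -sqrt(31/2)), (-sqrt(31/2), sqrt(31/2))
  y = x:  xy = x^2 = 31/2  at (sqrt(31/2), sqrt(31/2)) and (-sqrt(31/2), -sqrt(31/2))
  y = -x: xy = -x^2 = -31/2 at (sqrt(31/2), -sqrt(31/2)) and (-sqrt(31/2), sqrt(31/2))
Maximum xy = 31/2 at (sqrt(31/2), sqrt(31/2)) and (-sqrt(31/2), -sqrt(31/2))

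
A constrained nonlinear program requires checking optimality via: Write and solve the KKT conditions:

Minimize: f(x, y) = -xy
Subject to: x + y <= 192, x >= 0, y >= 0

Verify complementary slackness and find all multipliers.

Problem: min -xy s.t. x + y <= 192 (multiplier lambda), x >= 0 (mu_x), y >= 0 (mu_y)
KKT stationarity: -y + lambda - mu_x = 0, -x + lambda - mu_y = 0, with lambda, mu_x, mu_y >= 0
Complementary slackness: lambda*(x + y - 192) = 0, mu_x*x = 0, mu_y*y = 0
If lambda = 0: y = -mu_x <= 0 and x = -mu_y <= 0 force x = y = 0 with f = 0; but x = y = 96 is feasible with f = -9216 < 0, so this is not the minimum. Hence lambda > 0 and x + y = 192.
Try x > 0, y > 0 (so mu_x = mu_y = 0): y = lambda, x = lambda => x = y = lambda
x + y = 192 => 2*lambda = 192 => lambda = 96
x* = y* = 96 > 0, consistent with mu_x = mu_y = 0.
(Any feasible point with x = 0 or y = 0 has f = 0 > -9216, so the minimum is not on those boundaries.)
min(-xy) = -9216 (i.e. max xy = 9216)
Multipliers: lambda = 96, mu_x = 0, mu_y = 0
Complementary slackness: lambda*(x + y - 192) = 96*(96 + 96 - 192) = 0, mu_x*x = 0*96 = 0, mu_y*y = 0*96 = 0. Satisfied.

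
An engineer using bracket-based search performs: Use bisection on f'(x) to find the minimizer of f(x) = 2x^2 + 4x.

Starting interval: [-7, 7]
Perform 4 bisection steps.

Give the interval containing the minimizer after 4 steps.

Finding critical point of f(x) = 2x^2 + 4x using bisection on f'(x) = 4x + 4.
f'(x) = 0 when x = -1.
Starting interval: [-7, 7]
Step 1: mid = 0, f'(mid) = 4, new interval = [-7, 0]
Step 2: mid = -7/2, f'(mid) = -10, new interval = [-7/2, 0]
Step 3: mid = -7/4, f'(mid) = -3, new interval = [-7/4, 0]
Step 4: mid = -7/8, f'(mid) = 1/2, new interval = [-7/4, -7/8]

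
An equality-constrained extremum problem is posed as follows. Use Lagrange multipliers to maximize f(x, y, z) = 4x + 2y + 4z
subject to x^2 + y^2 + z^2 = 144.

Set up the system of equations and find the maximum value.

Lagrange conditions: 4 = 2*lambda*x, 2 = 2*lambda*y, 4 = 2*lambda*z
So x:4 = y:2 = z:4, i.e. x = 4t, y = 2t, z = 4t
Constraint: t^2*(4^2 + 2^2 + 4^2) = 144
  t^2 * 36 = 144  =>  t = sqrt(4)
Maximum = 4*4t + 2*2t + 4*4t = 36*sqrt(4) = 72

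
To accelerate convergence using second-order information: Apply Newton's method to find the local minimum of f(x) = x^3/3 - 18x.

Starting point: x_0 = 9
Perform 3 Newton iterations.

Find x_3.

f(x) = x^3/3 - 18x
f'(x) = x^2 - 18, f''(x) = 2x
Newton update: x_{n+1} = x_n - (x_n^2 - 18)/(2*x_n)
Step 1: x_0 = 9, f'=63, f''=18, x_1 = 11/2
Step 2: x_1 = 11/2, f'=49/4, f''=11, x_2 = 193/44
Step 3: x_2 = 193/44, f'=2401/1936, f''=193/22, x_3 = 72097/16984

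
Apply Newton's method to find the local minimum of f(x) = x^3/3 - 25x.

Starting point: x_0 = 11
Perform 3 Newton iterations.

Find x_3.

f(x) = x^3/3 - 25x
f'(x) = x^2 - 25, f''(x) = 2x
Newton update: x_{n+1} = x_n - (x_n^2 - 25)/(2*x_n)
Step 1: x_0 = 11, f'=96, f''=22, x_1 = 73/11
Step 2: x_1 = 73/11, f'=2304/121, f''=146/11, x_2 = 4177/803
Step 3: x_2 = 4177/803, f'=1327104/644809, f''=8354/803, x_3 = 16783777/3354131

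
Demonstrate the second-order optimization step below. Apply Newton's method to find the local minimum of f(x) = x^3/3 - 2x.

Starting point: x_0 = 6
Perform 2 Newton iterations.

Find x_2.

f(x) = x^3/3 - 2x
f'(x) = x^2 - 2, f''(x) = 2x
Newton update: x_{n+1} = x_n - (x_n^2 - 2)/(2*x_n)
Step 1: x_0 = 6, f'=34, f''=12, x_1 = 19/6
Step 2: x_1 = 19/6, f'=289/36, f''=19/3, x_2 = 433/228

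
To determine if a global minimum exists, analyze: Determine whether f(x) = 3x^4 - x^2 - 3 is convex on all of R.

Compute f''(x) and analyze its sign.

f(x) = 3x^4 - x^2 - 3
f'(x) = 12x^3 + -2x
f''(x) = 36x^2 + -2
f''(0) = -2 < 0, so not convex near x = 0
Therefore, f is not globally convex on R.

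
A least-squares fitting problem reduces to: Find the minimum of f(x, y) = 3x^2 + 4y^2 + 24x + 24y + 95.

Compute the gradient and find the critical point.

f(x,y) = 3x^2 + 4y^2 + 24x + 24y + 95
df/dx = 6x + (24) = 0  =>  x = -4
df/dy = 8y + (24) = 0  =>  y = -3
f(-4, -3) = 3*(-4)^2 + 4*(-3)^2 + 24*(-4) + 24*(-3) + 95 = 11
Hessian is diagonal with entries 6, 8 > 0, so this is a minimum.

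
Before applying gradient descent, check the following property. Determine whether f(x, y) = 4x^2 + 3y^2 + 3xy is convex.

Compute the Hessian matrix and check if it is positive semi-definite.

f(x,y) = 4x^2 + 3y^2 + 3xy
Hessian H = [[8, 3], [3, 6]]
trace(H) = 14, det(H) = 39
Eigenvalues: (14 +/- sqrt(40)) / 2 = 10.16, 3.838
Since both eigenvalues > 0, f is convex.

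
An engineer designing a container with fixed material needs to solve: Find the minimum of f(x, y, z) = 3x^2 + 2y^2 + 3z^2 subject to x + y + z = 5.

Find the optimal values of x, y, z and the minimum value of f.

Using Lagrange multipliers on f = 3x^2 + 2y^2 + 3z^2 with constraint x + y + z = 5:
Conditions: 2*3*x = lambda, 2*2*y = lambda, 2*3*z = lambda
So x = lambda/6, y = lambda/4, z = lambda/6
Substituting into constraint: lambda * (7/12) = 5
lambda = 60/7
x = 10/7, y = 15/7, z = 10/7
Minimum value = 150/7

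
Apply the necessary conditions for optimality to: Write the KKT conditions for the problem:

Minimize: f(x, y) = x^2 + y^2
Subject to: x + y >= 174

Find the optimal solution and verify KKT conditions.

KKT conditions for min x^2 + y^2 s.t. x + y >= 174:
Stationarity: 2x = mu, 2y = mu
So x = y = mu/2.
Complementary slackness: mu*(x + y - 174) = 0
Primal feasibility: x + y >= 174; dual feasibility: mu >= 0
If mu = 0 then x = y = 0, but 0 + 0 < 174 is infeasible, so the constraint is active.
Constraint active: x + y = 2*(mu/2) = 174 => mu = 174
x = y = 87, f = 15138
Verify: stationarity 2*87 = 174 = mu; primal 87 + 87 = 174 >= 174; dual mu = 174 >= 0; complementary slackness 174*(174 - 174) = 0. All KKT conditions hold.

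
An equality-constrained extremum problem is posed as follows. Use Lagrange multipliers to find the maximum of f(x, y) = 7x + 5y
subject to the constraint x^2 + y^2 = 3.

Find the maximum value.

Set up Lagrange conditions: grad f = lambda * grad g
  7 = 2*lambda*x
  5 = 2*lambda*y
From these: x/y = 7/5, so x = 7t, y = 5t for some t.
Substitute into constraint: (7t)^2 + (5t)^2 = 3
  t^2 * 74 = 3
  t = sqrt(3/74)
Maximum = 7*x + 5*y = (7^2 + 5^2)*t = 74 * sqrt(3/74) = sqrt(222)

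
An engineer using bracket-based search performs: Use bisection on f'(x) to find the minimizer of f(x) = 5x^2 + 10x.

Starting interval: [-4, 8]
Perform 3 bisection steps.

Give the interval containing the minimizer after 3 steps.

Finding critical point of f(x) = 5x^2 + 10x using bisection on f'(x) = 10x + 10.
f'(x) = 0 when x = -1.
Starting interval: [-4, 8]
Step 1: mid = 2, f'(mid) = 30, new interval = [-4, 2]
Step 2: mid = -1, f'(mid) = 0, new interval = [-1, -1]
Step 3: mid = -1, f'(mid) = 0, new interval = [-1, -1]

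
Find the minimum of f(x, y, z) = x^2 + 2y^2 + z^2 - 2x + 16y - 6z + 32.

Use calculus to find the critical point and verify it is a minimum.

f(x,y,z) = x^2 + 2y^2 + z^2 - 2x + 16y - 6z + 32
df/dx = 2x + (-2) = 0 => x = 1
df/dy = 4y + (16) = 0 => y = -4
df/dz = 2z + (-6) = 0 => z = 3
f(1,-4,3) = 1*(1)^2 + 2*(-4)^2 + 1*(3)^2 + -2*(1) + 16*(-4) + -6*(3) + 32 = -10
Hessian is diagonal with entries 2, 4, 2 > 0, confirmed minimum.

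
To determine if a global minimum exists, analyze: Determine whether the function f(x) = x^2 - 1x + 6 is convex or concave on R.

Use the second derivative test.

f(x) = x^2 - 1x + 6
f'(x) = 2x - 1
f''(x) = 2
Since f''(x) = 2 > 0 for all x, f is convex on R.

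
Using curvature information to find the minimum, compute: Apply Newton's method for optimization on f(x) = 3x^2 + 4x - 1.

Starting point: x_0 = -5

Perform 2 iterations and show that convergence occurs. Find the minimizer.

f(x) = 3x^2 + 4x - 1, f'(x) = 6x + (4), f''(x) = 6
Step 1: f'(-5) = -26, x_1 = -5 - -26/6 = -2/3
Step 2: f'(-2/3) = 0, x_2 = -2/3 (converged)
Newton's method converges in 1 step for quadratics.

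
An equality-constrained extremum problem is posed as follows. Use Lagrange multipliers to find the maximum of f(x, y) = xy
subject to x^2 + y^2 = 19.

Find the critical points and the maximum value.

Lagrange conditions: y = 2*lambda*x and x = 2*lambda*y
If x = 0 then y = 0, violating the constraint, so x, y != 0.
Dividing: y/x = x/y => x^2 = y^2 => y = x or y = -x
Constraint: 2x^2 = 19 => x^2 = 19/2 => x = +/-sqrt(19/2)
Critical points: (sqrt(19/2), sqrt(19/2)), (-sqrt(19/2), -sqrt(19/2)), (sqrt(19/2), -sqrt(19/2)), (-sqrt(19/2), sqrt(19/2))
  y = x:  xy = x^2 = 19/2  at (sqrt(19/2), sqrt(19/2)) and (-sqrt(19/2), -sqrt(19/2))
  y = -x: xy = -x^2 = -19/2 at (sqrt(19/2), -sqrt(19/2)) and (-sqrt(19/2), sqrt(19/2))
Maximum xy = 19/2 at (sqrt(19/2), sqrt(19/2)) and (-sqrt(19/2), -sqrt(19/2))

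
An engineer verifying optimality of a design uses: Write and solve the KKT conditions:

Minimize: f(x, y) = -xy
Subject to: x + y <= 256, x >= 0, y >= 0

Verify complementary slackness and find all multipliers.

Problem: min -xy s.t. x + y <= 256 (multiplier lambda), x >= 0 (mu_x), y >= 0 (mu_y)
KKT stationarity: -y + lambda - mu_x = 0, -x + lambda - mu_y = 0, with lambda, mu_x, mu_y >= 0
Complementary slackness: lambda*(x + y - 256) = 0, mu_x*x = 0, mu_y*y = 0
If lambda = 0: y = -mu_x <= 0 and x = -mu_y <= 0 force x = y = 0 with f = 0; but x = y = 128 is feasible with f = -16384 < 0, so this is not the minimum. Hence lambda > 0 and x + y = 256.
Try x > 0, y > 0 (so mu_x = mu_y = 0): y = lambda, x = lambda => x = y = lambda
x + y = 256 => 2*lambda = 256 => lambda = 128
x* = y* = 128 > 0, consistent with mu_x = mu_y = 0.
(Any feasible point with x = 0 or y = 0 has f = 0 > -16384, so the minimum is not on those boundaries.)
min(-xy) = -16384 (i.e. max xy = 16384)
Multipliers: lambda = 128, mu_x = 0, mu_y = 0
Complementary slackness: lambda*(x + y - 256) = 128*(128 + 128 - 256) = 0, mu_x*x = 0*128 = 0, mu_y*y = 0*128 = 0. Satisfied.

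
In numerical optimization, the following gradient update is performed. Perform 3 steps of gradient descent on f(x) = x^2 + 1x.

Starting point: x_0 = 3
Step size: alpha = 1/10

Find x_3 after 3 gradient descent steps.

f(x) = x^2 + 1x, f'(x) = 2x + (1)
Step 1: f'(3) = 7, x_1 = 3 - 1/10 * 7 = 23/10
Step 2: f'(23/10) = 28/5, x_2 = 23/10 - 1/10 * 28/5 = 87/50
Step 3: f'(87/50) = 112/25, x_3 = 87/50 - 1/10 * 112/25 = 323/250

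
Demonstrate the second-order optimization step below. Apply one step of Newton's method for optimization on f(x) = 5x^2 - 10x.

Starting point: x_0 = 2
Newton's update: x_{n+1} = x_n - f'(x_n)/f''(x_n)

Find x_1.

f(x) = 5x^2 - 10x
f'(x) = 10x + (-10), f''(x) = 10
Newton step: x_1 = x_0 - f'(x_0)/f''(x_0)
f'(2) = 10
x_1 = 2 - 10/10 = 1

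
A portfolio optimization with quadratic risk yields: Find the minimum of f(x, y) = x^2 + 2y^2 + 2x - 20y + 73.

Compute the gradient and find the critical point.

f(x,y) = x^2 + 2y^2 + 2x - 20y + 73
df/dx = 2x + (2) = 0  =>  x = -1
df/dy = 4y + (-20) = 0  =>  y = 5
f(-1, 5) = 1*(-1)^2 + 2*(5)^2 + 2*(-1) + -20*(5) + 73 = 22
Hessian is diagonal with entries 2, 4 > 0, so this is a minimum.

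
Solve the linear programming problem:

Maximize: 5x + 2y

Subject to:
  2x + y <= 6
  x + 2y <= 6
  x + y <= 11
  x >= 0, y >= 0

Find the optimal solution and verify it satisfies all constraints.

Feasible vertices: (0, 0), (0, 3), (2, 2), (3, 0)
Objective 5x + 2y at each vertex:
  (0, 0): 0
  (0, 3): 6
  (2, 2): 14
  (3, 0): 15
Maximum is 15 at (3, 0).
Verify constraints at (x, y) = (3, 0):
  2*3 + 1*0 = 6 <= 6 (active)
  1*3 + 2*0 = 3 <= 6
  1*3 + 1*0 = 3 <= 11
  x = 3 >= 0, y = 0 >= 0. All constraints satisfied.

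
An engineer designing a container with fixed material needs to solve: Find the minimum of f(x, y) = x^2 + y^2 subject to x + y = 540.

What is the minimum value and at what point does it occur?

Substitute y = 540 - x into f(x,y) = x^2 + y^2:
g(x) = x^2 + (540 - x)^2 = 2x^2 - 1080x + 291600
g'(x) = 4x - 1080 = 0  =>  x = 270
y = 540 - 270 = 270
Minimum value = 270^2 + 270^2 = 145800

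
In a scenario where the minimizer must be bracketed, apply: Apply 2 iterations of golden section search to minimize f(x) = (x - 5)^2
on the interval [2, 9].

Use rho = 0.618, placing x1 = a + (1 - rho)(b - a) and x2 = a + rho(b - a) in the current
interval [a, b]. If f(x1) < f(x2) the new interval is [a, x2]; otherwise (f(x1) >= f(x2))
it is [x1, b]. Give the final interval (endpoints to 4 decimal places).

Golden section search for min of f(x) = (x - 5)^2 on [2, 9].
Each step: x1 = a + (1 - rho)(b - a), x2 = a + rho(b - a); if f(x1) < f(x2) keep [a, x2], otherwise keep [x1, b].
Step 1: [2.0000, 9.0000], x1=4.6740 (f=0.1063), x2=6.3260 (f=1.7583); f(x1) < f(x2) => keep [2.0000, 6.3260]
Step 2: [2.0000, 6.3260], x1=3.6525 (f=1.8157), x2=4.6735 (f=0.1066); f(x1) > f(x2) => keep [3.6525, 6.3260]
Final interval: [3.6525, 6.3260]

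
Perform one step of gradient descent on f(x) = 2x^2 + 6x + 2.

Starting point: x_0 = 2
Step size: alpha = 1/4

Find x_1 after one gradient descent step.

f(x) = 2x^2 + 6x + 2
f'(x) = 4x + 6
f'(2) = 4*2 + (6) = 14
x_1 = x_0 - alpha * f'(x_0) = 2 - 1/4 * 14 = -3/2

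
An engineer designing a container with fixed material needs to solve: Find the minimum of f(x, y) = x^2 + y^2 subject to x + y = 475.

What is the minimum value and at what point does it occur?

Substitute y = 475 - x into f(x,y) = x^2 + y^2:
g(x) = x^2 + (475 - x)^2 = 2x^2 - 950x + 225625
g'(x) = 4x - 950 = 0  =>  x = 475/2
y = 475 - 475/2 = 475/2
Minimum value = (475/2)^2 + (475/2)^2 = 225625/2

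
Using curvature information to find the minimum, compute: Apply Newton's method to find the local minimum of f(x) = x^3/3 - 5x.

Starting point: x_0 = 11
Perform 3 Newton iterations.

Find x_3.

f(x) = x^3/3 - 5x
f'(x) = x^2 - 5, f''(x) = 2x
Newton update: x_{n+1} = x_n - (x_n^2 - 5)/(2*x_n)
Step 1: x_0 = 11, f'=116, f''=22, x_1 = 63/11
Step 2: x_1 = 63/11, f'=3364/121, f''=126/11, x_2 = 2287/693
Step 3: x_2 = 2287/693, f'=2829124/480249, f''=4574/693, x_3 = 3815807/1584891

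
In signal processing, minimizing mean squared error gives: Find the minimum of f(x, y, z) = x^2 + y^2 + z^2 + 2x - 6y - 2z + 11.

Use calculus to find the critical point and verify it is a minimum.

f(x,y,z) = x^2 + y^2 + z^2 + 2x - 6y - 2z + 11
df/dx = 2x + (2) = 0 => x = -1
df/dy = 2y + (-6) = 0 => y = 3
df/dz = 2z + (-2) = 0 => z = 1
f(-1,3,1) = 1*(-1)^2 + 1*(3)^2 + 1*(1)^2 + 2*(-1) + -6*(3) + -2*(1) + 11 = 0
Hessian is diagonal with entries 2, 2, 2 > 0, confirmed minimum.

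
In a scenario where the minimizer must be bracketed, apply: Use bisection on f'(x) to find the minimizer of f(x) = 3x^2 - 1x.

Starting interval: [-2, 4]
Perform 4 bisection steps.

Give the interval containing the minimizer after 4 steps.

Finding critical point of f(x) = 3x^2 - 1x using bisection on f'(x) = 6x + -1.
f'(x) = 0 when x = 1/6.
Starting interval: [-2, 4]
Step 1: mid = 1, f'(mid) = 5, new interval = [-2, 1]
Step 2: mid = -1/2, f'(mid) = -4, new interval = [-1/2, 1]
Step 3: mid = 1/4, f'(mid) = 1/2, new interval = [-1/2, 1/4]
Step 4: mid = -1/8, f'(mid) = -7/4, new interval = [-1/8, 1/4]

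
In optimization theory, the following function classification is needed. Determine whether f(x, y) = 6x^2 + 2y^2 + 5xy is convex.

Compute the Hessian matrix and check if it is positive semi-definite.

f(x,y) = 6x^2 + 2y^2 + 5xy
Hessian H = [[12, 5], [5, 4]]
trace(H) = 16, det(H) = 23
Eigenvalues: (16 +/- sqrt(164)) / 2 = 14.4, 1.597
Since both eigenvalues > 0, f is convex.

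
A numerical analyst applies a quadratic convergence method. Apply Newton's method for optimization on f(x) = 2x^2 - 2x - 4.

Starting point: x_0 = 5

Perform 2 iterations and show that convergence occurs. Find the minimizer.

f(x) = 2x^2 - 2x - 4, f'(x) = 4x + (-2), f''(x) = 4
Step 1: f'(5) = 18, x_1 = 5 - 18/4 = 1/2
Step 2: f'(1/2) = 0, x_2 = 1/2 (converged)
Newton's method converges in 1 step for quadratics.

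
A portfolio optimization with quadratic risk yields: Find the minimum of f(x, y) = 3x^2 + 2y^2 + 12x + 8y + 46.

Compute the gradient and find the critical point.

f(x,y) = 3x^2 + 2y^2 + 12x + 8y + 46
df/dx = 6x + (12) = 0  =>  x = -2
df/dy = 4y + (8) = 0  =>  y = -2
f(-2, -2) = 3*(-2)^2 + 2*(-2)^2 + 12*(-2) + 8*(-2) + 46 = 26
Hessian is diagonal with entries 6, 4 > 0, so this is a minimum.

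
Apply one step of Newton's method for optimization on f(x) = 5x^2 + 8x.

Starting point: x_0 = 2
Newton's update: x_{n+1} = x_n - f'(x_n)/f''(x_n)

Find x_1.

f(x) = 5x^2 + 8x
f'(x) = 10x + (8), f''(x) = 10
Newton step: x_1 = x_0 - f'(x_0)/f''(x_0)
f'(2) = 28
x_1 = 2 - 28/10 = -4/5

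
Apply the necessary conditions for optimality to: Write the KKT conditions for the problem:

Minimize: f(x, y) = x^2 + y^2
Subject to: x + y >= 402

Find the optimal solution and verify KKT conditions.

KKT conditions for min x^2 + y^2 s.t. x + y >= 402:
Stationarity: 2x = mu, 2y = mu
So x = y = mu/2.
Complementary slackness: mu*(x + y - 402) = 0
Primal feasibility: x + y >= 402; dual feasibility: mu >= 0
If mu = 0 then x = y = 0, but 0 + 0 < 402 is infeasible, so the constraint is active.
Constraint active: x + y = 2*(mu/2) = 402 => mu = 402
x = y = 201, f = 80802
Verify: stationarity 2*201 = 402 = mu; primal 201 + 201 = 402 >= 402; dual mu = 402 >= 0; complementary slackness 402*(402 - 402) = 0. All KKT conditions hold.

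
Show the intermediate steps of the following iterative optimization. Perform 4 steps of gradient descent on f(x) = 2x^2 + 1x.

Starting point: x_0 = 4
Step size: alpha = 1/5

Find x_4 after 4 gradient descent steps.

f(x) = 2x^2 + 1x, f'(x) = 4x + (1)
Step 1: f'(4) = 17, x_1 = 4 - 1/5 * 17 = 3/5
Step 2: f'(3/5) = 17/5, x_2 = 3/5 - 1/5 * 17/5 = -2/25
Step 3: f'(-2/25) = 17/25, x_3 = -2/25 - 1/5 * 17/25 = -27/125
Step 4: f'(-27/125) = 17/125, x_4 = -27/125 - 1/5 * 17/125 = -152/625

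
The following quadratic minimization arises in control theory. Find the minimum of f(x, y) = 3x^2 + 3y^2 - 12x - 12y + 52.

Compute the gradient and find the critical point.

f(x,y) = 3x^2 + 3y^2 - 12x - 12y + 52
df/dx = 6x + (-12) = 0  =>  x = 2
df/dy = 6y + (-12) = 0  =>  y = 2
f(2, 2) = 3*(2)^2 + 3*(2)^2 + -12*(2) + -12*(2) + 52 = 28
Hessian is diagonal with entries 6, 6 > 0, so this is a minimum.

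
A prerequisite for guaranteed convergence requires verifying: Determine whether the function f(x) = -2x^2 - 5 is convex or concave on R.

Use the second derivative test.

f(x) = -2x^2 - 5
f'(x) = -4x + 0
f''(x) = -4
Since f''(x) = -4 < 0 for all x, f is concave on R.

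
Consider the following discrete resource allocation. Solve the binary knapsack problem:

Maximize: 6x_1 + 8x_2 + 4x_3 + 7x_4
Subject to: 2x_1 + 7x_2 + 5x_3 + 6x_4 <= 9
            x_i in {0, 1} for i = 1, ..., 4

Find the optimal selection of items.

Items: item 1 (v=6, w=2), item 2 (v=8, w=7), item 3 (v=4, w=5), item 4 (v=7, w=6)
Capacity: 9
Checking all 16 subsets (w = total weight, v = total value):
  {}: w = 0, v = 0
  {1}: w = 2, v = 6
  {2}: w = 7, v = 8
  {3}: w = 5, v = 4
  {4}: w = 6, v = 7
  {1, 2}: w = 9, v = 14
  {1, 3}: w = 7, v = 10
  {1, 4}: w = 8, v = 13
  {2, 3}: w = 12 > 9, infeasible
  {2, 4}: w = 13 > 9, infeasible
  {3, 4}: w = 11 > 9, infeasible
  {1, 2, 3}: w = 14 > 9, infeasible
  {1, 2, 4}: w = 15 > 9, infeasible
  {1, 3, 4}: w = 13 > 9, infeasible
  {2, 3, 4}: w = 18 > 9, infeasible
  {1, 2, 3, 4}: w = 20 > 9, infeasible
Best feasible subset: items [1, 2]
Total weight: 9 <= 9, total value: 14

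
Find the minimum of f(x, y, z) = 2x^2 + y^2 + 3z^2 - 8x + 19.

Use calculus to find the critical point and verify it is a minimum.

f(x,y,z) = 2x^2 + y^2 + 3z^2 - 8x + 19
df/dx = 4x + (-8) = 0 => x = 2
df/dy = 2y + (0) = 0 => y = 0
df/dz = 6z + (0) = 0 => z = 0
f(2,0,0) = 2*(2)^2 + 1*(0)^2 + 3*(0)^2 + -8*(2) + 19 = 11
Hessian is diagonal with entries 4, 2, 6 > 0, confirmed minimum.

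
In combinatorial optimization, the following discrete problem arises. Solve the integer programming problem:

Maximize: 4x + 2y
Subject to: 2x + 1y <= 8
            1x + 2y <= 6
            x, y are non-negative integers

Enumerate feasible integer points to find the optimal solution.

Constraint 1: 2x + 1y <= 8
Constraint 2: 1x + 2y <= 6
Feasible x range (need y >= 0): 0 <= x <= min(8/2, 6/1) => x in {0, ..., 4}.
Enumerate feasible integer points row by row (the coefficient of y is 2 > 0, so for each x the largest feasible y gives the best value):
  x = 0: y <= min((8 - 2*0)/1, (6 - 1*0)/2) => y in {0, ..., 3}; best 4*0 + 2*3 = 6
  x = 1: y <= min((8 - 2*1)/1, (6 - 1*1)/2) => y in {0, ..., 2}; best 4*1 + 2*2 = 8
  x = 2: y <= min((8 - 2*2)/1, (6 - 1*2)/2) => y in {0, ..., 2}; best 4*2 + 2*2 = 12
  x = 3: y <= min((8 - 2*3)/1, (6 - 1*3)/2) => y in {0, ..., 1}; best 4*3 + 2*1 = 14
  x = 4: y <= min((8 - 2*4)/1, (6 - 1*4)/2) => y in {0}; best 4*4 + 2*0 = 16
The maximum 4x + 2y = 16 is achieved at x = 4, y = 0.
Check: 2*4 + 1*0 = 8 <= 8 and 1*4 + 2*0 = 4 <= 6.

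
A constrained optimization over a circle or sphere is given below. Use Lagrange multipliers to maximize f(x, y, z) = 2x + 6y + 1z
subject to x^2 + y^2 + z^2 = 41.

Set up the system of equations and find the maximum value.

Lagrange conditions: 2 = 2*lambda*x, 6 = 2*lambda*y, 1 = 2*lambda*z
So x:2 = y:6 = z:1, i.e. x = 2t, y = 6t, z = 1t
Constraint: t^2*(2^2 + 6^2 + 1^2) = 41
  t^2 * 41 = 41  =>  t = sqrt(1)
Maximum = 2*2t + 6*6t + 1*1t = 41*sqrt(1) = 41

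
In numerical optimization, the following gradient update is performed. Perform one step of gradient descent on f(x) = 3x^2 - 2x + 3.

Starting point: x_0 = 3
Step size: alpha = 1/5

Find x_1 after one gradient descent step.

f(x) = 3x^2 - 2x + 3
f'(x) = 6x - 2
f'(3) = 6*3 + (-2) = 16
x_1 = x_0 - alpha * f'(x_0) = 3 - 1/5 * 16 = -1/5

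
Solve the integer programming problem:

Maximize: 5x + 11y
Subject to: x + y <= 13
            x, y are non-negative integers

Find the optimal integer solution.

Objective: 5x + 11y, constraint: x + y <= 13
Coefficient of y is 11 > coefficient of x is 5, so allocate the entire budget to y.
Optimal: x = 0, y = 13, value = 143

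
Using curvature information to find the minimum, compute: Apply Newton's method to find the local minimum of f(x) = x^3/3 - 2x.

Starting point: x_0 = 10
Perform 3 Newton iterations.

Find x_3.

f(x) = x^3/3 - 2x
f'(x) = x^2 - 2, f''(x) = 2x
Newton update: x_{n+1} = x_n - (x_n^2 - 2)/(2*x_n)
Step 1: x_0 = 10, f'=98, f''=20, x_1 = 51/10
Step 2: x_1 = 51/10, f'=2401/100, f''=51/5, x_2 = 2801/1020
Step 3: x_2 = 2801/1020, f'=5764801/1040400, f''=2801/510, x_3 = 9926401/5714040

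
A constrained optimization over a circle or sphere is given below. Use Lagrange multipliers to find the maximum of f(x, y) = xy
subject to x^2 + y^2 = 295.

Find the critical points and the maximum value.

Lagrange conditions: y = 2*lambda*x and x = 2*lambda*y
If x = 0 then y = 0, violating the constraint, so x, y != 0.
Dividing: y/x = x/y => x^2 = y^2 => y = x or y = -x
Constraint: 2x^2 = 295 => x^2 = 295/2 => x = +/-sqrt(295/2)
Critical points: (sqrt(295/2), sqrt(295/2)), (-sqrt(295/2), -sqrt(295/2)), (sqrt(295/2), -sqrt(295/2)), (-sqrt(295/2), sqrt(295/2))
  y = x:  xy = x^2 = 295/2  at (sqrt(295/2), sqrt(295/2)) and (-sqrt(295/2), -sqrt(295/2))
  y = -x: xy = -x^2 = -295/2 at (sqrt(295/2), -sqrt(295/2)) and (-sqrt(295/2), sqrt(295/2))
Maximum xy = 295/2 at (sqrt(295/2), sqrt(295/2)) and (-sqrt(295/2), -sqrt(295/2))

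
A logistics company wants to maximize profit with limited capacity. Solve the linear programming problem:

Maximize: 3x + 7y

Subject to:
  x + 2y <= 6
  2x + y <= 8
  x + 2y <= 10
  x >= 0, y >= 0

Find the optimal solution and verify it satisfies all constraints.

Feasible vertices: (0, 0), (0, 3), (10/3, 4/3), (4, 0)
Objective 3x + 7y at each vertex:
  (0, 0): 0
  (0, 3): 21
  (10/3, 4/3): 58/3
  (4, 0): 12
Maximum is 21 at (0, 3).
Verify constraints at (x, y) = (0, 3):
  1*0 + 2*3 = 6 <= 6 (active)
  2*0 + 1*3 = 3 <= 8
  1*0 + 2*3 = 6 <= 10
  x = 0 >= 0, y = 3 >= 0. All constraints satisfied.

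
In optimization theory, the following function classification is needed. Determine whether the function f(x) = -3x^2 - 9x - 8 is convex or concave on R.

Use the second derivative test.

f(x) = -3x^2 - 9x - 8
f'(x) = -6x - 9
f''(x) = -6
Since f''(x) = -6 < 0 for all x, f is concave on R.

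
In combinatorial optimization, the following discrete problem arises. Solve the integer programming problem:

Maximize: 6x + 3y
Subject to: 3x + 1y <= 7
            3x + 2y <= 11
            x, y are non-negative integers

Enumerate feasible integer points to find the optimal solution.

Constraint 1: 3x + 1y <= 7
Constraint 2: 3x + 2y <= 11
Feasible x range (need y >= 0): 0 <= x <= min(7/3, 11/3) => x in {0, ..., 2}.
Enumerate feasible integer points row by row (the coefficient of y is 3 > 0, so for each x the largest feasible y gives the best value):
  x = 0: y <= min((7 - 3*0)/1, (11 - 3*0)/2) => y in {0, ..., 5}; best 6*0 + 3*5 = 15
  x = 1: y <= min((7 - 3*1)/1, (11 - 3*1)/2) => y in {0, ..., 4}; best 6*1 + 3*4 = 18
  x = 2: y <= min((7 - 3*2)/1, (11 - 3*2)/2) => y in {0, ..., 1}; best 6*2 + 3*1 = 15
The maximum 6x + 3y = 18 is achieved at x = 1, y = 4.
Check: 3*1 + 1*4 = 7 <= 7 and 3*1 + 2*4 = 11 <= 11.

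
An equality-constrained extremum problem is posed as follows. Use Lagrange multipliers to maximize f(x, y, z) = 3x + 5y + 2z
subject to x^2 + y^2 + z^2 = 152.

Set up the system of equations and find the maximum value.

Lagrange conditions: 3 = 2*lambda*x, 5 = 2*lambda*y, 2 = 2*lambda*z
So x:3 = y:5 = z:2, i.e. x = 3t, y = 5t, z = 2t
Constraint: t^2*(3^2 + 5^2 + 2^2) = 152
  t^2 * 38 = 152  =>  t = sqrt(4)
Maximum = 3*3t + 5*5t + 2*2t = 38*sqrt(4) = 76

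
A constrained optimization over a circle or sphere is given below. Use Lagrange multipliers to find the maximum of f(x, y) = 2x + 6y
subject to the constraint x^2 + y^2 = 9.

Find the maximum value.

Set up Lagrange conditions: grad f = lambda * grad g
  2 = 2*lambda*x
  6 = 2*lambda*y
From these: x/y = 2/6, so x = 2t, y = 6t for some t.
Substitute into constraint: (2t)^2 + (6t)^2 = 9
  t^2 * 40 = 9
  t = sqrt(9/40)
Maximum = 2*x + 6*y = (2^2 + 6^2)*t = 40 * sqrt(9/40) = sqrt(360)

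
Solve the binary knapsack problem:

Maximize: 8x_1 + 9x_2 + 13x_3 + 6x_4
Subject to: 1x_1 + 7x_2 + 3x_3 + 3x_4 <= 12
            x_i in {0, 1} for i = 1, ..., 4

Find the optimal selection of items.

Items: item 1 (v=8, w=1), item 2 (v=9, w=7), item 3 (v=13, w=3), item 4 (v=6, w=3)
Capacity: 12
Checking all 16 subsets (w = total weight, v = total value):
  {}: w = 0, v = 0
  {1}: w = 1, v = 8
  {2}: w = 7, v = 9
  {3}: w = 3, v = 13
  {4}: w = 3, v = 6
  {1, 2}: w = 8, v = 17
  {1, 3}: w = 4, v = 21
  {1, 4}: w = 4, v = 14
  {2, 3}: w = 10, v = 22
  {2, 4}: w = 10, v = 15
  {3, 4}: w = 6, v = 19
  {1, 2, 3}: w = 11, v = 30
  {1, 2, 4}: w = 11, v = 23
  {1, 3, 4}: w = 7, v = 27
  {2, 3, 4}: w = 13 > 12, infeasible
  {1, 2, 3, 4}: w = 14 > 12, infeasible
Best feasible subset: items [1, 2, 3]
Total weight: 11 <= 12, total value: 30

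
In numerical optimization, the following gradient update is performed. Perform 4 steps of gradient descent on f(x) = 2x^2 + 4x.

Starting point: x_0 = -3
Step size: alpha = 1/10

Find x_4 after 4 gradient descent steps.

f(x) = 2x^2 + 4x, f'(x) = 4x + (4)
Step 1: f'(-3) = -8, x_1 = -3 - 1/10 * -8 = -11/5
Step 2: f'(-11/5) = -24/5, x_2 = -11/5 - 1/10 * -24/5 = -43/25
Step 3: f'(-43/25) = -72/25, x_3 = -43/25 - 1/10 * -72/25 = -179/125
Step 4: f'(-179/125) = -216/125, x_4 = -179/125 - 1/10 * -216/125 = -787/625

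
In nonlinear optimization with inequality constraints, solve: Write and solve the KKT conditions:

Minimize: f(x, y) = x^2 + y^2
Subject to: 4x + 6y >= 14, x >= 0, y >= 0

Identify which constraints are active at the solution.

KKT conditions for min x^2 + y^2 s.t. 4x + 6y >= 14, x >= 0, y >= 0:
Stationarity: 2x = mu*4 + mu_x, 2y = mu*6 + mu_y, with mu, mu_x, mu_y >= 0
Complementary slackness: mu*(4x + 6y - 14) = 0, mu_x*x = 0, mu_y*y = 0
(0, 0) is infeasible (4*0 + 6*0 < 14), so if mu = 0 stationarity would force x = mu_x/2 >= 0, y = mu_y/2 >= 0 with mu_x*x = mu_y*y = 0, i.e. x = y = 0: contradiction. Hence mu > 0 and 4x + 6y = 14 is active.
Try x > 0, y > 0 (so mu_x = mu_y = 0): x = 4*mu/2, y = 6*mu/2
Substitute: 4*(4*mu/2) + 6*(6*mu/2) = 14
  mu*52/2 = 14 => mu = 7/13
x* = 14/13 > 0, y* = 21/13 > 0, consistent with mu_x = mu_y = 0.
f is convex and the constraints are linear, so this KKT point is the global minimum.
f* = 49/13
Active constraints: 4x + 6y >= 14 (holds with equality, mu = 7/13 > 0); x >= 0 and y >= 0 are inactive (mu_x = mu_y = 0).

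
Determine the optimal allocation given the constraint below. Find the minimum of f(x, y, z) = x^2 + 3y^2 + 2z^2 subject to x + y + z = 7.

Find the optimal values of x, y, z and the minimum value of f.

Using Lagrange multipliers on f = x^2 + 3y^2 + 2z^2 with constraint x + y + z = 7:
Conditions: 2*1*x = lambda, 2*3*y = lambda, 2*2*z = lambda
So x = lambda/2, y = lambda/6, z = lambda/4
Substituting into constraint: lambda * (11/12) = 7
lambda = 84/11
x = 42/11, y = 14/11, z = 21/11
Minimum value = 294/11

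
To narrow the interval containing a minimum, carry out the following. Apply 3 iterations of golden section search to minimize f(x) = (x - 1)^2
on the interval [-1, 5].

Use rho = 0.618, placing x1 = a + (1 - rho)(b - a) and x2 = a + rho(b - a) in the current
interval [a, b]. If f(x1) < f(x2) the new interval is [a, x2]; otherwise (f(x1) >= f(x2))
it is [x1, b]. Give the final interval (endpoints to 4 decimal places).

Golden section search for min of f(x) = (x - 1)^2 on [-1, 5].
Each step: x1 = a + (1 - rho)(b - a), x2 = a + rho(b - a); if f(x1) < f(x2) keep [a, x2], otherwise keep [x1, b].
Step 1: [-1.0000, 5.0000], x1=1.2920 (f=0.0853), x2=2.7080 (f=2.9173); f(x1) < f(x2) => keep [-1.0000, 2.7080]
Step 2: [-1.0000, 2.7080], x1=0.4165 (f=0.3405), x2=1.2915 (f=0.0850); f(x1) > f(x2) => keep [0.4165, 2.7080]
Step 3: [0.4165, 2.7080], x1=1.2918 (f=0.0852), x2=1.8326 (f=0.6933); f(x1) < f(x2) => keep [0.4165, 1.8326]
Final interval: [0.4165, 1.8326]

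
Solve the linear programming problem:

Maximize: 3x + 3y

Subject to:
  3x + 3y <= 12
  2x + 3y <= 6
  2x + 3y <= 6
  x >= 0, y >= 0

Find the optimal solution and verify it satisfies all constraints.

Feasible vertices: (0, 0), (0, 2), (3, 0)
Objective 3x + 3y at each vertex:
  (0, 0): 0
  (0, 2): 6
  (3, 0): 9
Maximum is 9 at (3, 0).
Verify constraints at (x, y) = (3, 0):
  3*3 + 3*0 = 9 <= 12
  2*3 + 3*0 = 6 <= 6 (active)
  2*3 + 3*0 = 6 <= 6 (active)
  x = 3 >= 0, y = 0 >= 0. All constraints satisfied.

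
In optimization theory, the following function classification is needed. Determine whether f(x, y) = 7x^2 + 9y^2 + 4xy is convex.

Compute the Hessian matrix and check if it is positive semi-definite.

f(x,y) = 7x^2 + 9y^2 + 4xy
Hessian H = [[14, 4], [4, 18]]
trace(H) = 32, det(H) = 236
Eigenvalues: (32 +/- sqrt(80)) / 2 = 20.47, 11.53
Since both eigenvalues > 0, f is convex.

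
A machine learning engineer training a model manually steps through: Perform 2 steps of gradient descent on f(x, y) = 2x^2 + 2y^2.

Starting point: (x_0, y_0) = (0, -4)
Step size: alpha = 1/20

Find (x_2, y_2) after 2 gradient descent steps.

f(x,y) = 2x^2 + 2y^2
grad_x = 4x + 0y, grad_y = 4y + 0x
Step 1: grad = (0, -16), (0, -16/5)
Step 2: grad = (0, -64/5), (0, -64/25)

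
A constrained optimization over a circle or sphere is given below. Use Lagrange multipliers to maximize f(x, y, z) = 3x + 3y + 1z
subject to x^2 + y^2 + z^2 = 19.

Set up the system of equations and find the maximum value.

Lagrange conditions: 3 = 2*lambda*x, 3 = 2*lambda*y, 1 = 2*lambda*z
So x:3 = y:3 = z:1, i.e. x = 3t, y = 3t, z = 1t
Constraint: t^2*(3^2 + 3^2 + 1^2) = 19
  t^2 * 19 = 19  =>  t = sqrt(1)
Maximum = 3*3t + 3*3t + 1*1t = 19*sqrt(1) = 19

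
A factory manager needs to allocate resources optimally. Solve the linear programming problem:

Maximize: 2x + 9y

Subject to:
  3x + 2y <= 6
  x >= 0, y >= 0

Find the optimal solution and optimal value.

The feasible region has vertices at [(0, 0), (2, 0), (0, 3)].
Checking objective 2x + 9y at each vertex:
  (0, 0): 2*0 + 9*0 = 0
  (2, 0): 2*2 + 9*0 = 4
  (0, 3): 2*0 + 9*3 = 27
Maximum is 27 at (0, 3).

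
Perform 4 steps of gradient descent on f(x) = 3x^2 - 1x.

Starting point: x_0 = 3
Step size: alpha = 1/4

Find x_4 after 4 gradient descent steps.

f(x) = 3x^2 - 1x, f'(x) = 6x + (-1)
Step 1: f'(3) = 17, x_1 = 3 - 1/4 * 17 = -5/4
Step 2: f'(-5/4) = -17/2, x_2 = -5/4 - 1/4 * -17/2 = 7/8
Step 3: f'(7/8) = 17/4, x_3 = 7/8 - 1/4 * 17/4 = -3/16
Step 4: f'(-3/16) = -17/8, x_4 = -3/16 - 1/4 * -17/8 = 11/32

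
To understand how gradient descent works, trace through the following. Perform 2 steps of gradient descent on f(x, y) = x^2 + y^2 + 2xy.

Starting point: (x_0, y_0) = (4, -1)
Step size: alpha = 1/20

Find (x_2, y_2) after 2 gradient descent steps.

f(x,y) = x^2 + y^2 + 2xy
grad_x = 2x + 2y, grad_y = 2y + 2x
Step 1: grad = (6, 6), (37/10, -13/10)
Step 2: grad = (24/5, 24/5), (173/50, -77/50)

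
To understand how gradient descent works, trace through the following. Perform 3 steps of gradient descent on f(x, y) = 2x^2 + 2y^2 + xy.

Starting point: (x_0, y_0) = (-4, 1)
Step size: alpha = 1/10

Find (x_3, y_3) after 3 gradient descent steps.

f(x,y) = 2x^2 + 2y^2 + xy
grad_x = 4x + 1y, grad_y = 4y + 1x
Step 1: grad = (-15, 0), (-5/2, 1)
Step 2: grad = (-9, 3/2), (-8/5, 17/20)
Step 3: grad = (-111/20, 9/5), (-209/200, 67/100)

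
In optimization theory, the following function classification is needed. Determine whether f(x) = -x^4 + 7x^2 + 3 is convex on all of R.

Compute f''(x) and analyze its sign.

f(x) = -x^4 + 7x^2 + 3
f'(x) = -4x^3 + 14x
f''(x) = -12x^2 + 14
f''(x) = -12x^2 + 14 -> -inf as |x| -> inf
Therefore, f is not globally convex on R.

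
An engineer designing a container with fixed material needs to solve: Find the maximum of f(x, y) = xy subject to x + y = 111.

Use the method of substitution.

Substitute y = 111 - x into f(x,y) = xy:
g(x) = x(111 - x) = 111x - x^2
g'(x) = 111 - 2x = 0  =>  x = 111/2
y = 111 - 111/2 = 111/2
Maximum value = (111/2) * (111/2) = 12321/4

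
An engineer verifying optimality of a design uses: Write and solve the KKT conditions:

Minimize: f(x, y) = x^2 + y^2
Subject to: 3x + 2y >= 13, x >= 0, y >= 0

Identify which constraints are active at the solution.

KKT conditions for min x^2 + y^2 s.t. 3x + 2y >= 13, x >= 0, y >= 0:
Stationarity: 2x = mu*3 + mu_x, 2y = mu*2 + mu_y, with mu, mu_x, mu_y >= 0
Complementary slackness: mu*(3x + 2y - 13) = 0, mu_x*x = 0, mu_y*y = 0
(0, 0) is infeasible (3*0 + 2*0 < 13), so if mu = 0 stationarity would force x = mu_x/2 >= 0, y = mu_y/2 >= 0 with mu_x*x = mu_y*y = 0, i.e. x = y = 0: contradiction. Hence mu > 0 and 3x + 2y = 13 is active.
Try x > 0, y > 0 (so mu_x = mu_y = 0): x = 3*mu/2, y = 2*mu/2
Substitute: 3*(3*mu/2) + 2*(2*mu/2) = 13
  mu*13/2 = 13 => mu = 2
x* = 3 > 0, y* = 2 > 0, consistent with mu_x = mu_y = 0.
f is convex and the constraints are linear, so this KKT point is the global minimum.
f* = 13
Active constraints: 3x + 2y >= 13 (holds with equality, mu = 2 > 0); x >= 0 and y >= 0 are inactive (mu_x = mu_y = 0).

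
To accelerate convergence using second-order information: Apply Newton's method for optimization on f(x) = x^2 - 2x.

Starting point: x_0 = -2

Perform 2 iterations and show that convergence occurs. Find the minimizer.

f(x) = x^2 - 2x, f'(x) = 2x + (-2), f''(x) = 2
Step 1: f'(-2) = -6, x_1 = -2 - -6/2 = 1
Step 2: f'(1) = 0, x_2 = 1 (converged)
Newton's method converges in 1 step for quadratics.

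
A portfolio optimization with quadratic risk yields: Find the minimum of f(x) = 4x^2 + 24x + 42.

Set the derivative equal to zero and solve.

f(x) = 4x^2 + 24x + 42
f'(x) = 8x + (24) = 0
x = -24/8 = -3
f(-3) = 6
Since f''(x) = 8 > 0, this is a minimum.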